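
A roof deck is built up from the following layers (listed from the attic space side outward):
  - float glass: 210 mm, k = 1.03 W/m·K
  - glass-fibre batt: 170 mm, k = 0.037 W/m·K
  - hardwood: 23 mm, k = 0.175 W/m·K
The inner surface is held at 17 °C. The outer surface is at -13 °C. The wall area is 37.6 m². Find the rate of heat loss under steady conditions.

Q ≈ 229 W

Treating each layer as a thermal resistance in series:
R_float glass = L/(kA) = 0.21/(1.03×37.6) = 0.005422 K/W
R_glass-fibre batt = L/(kA) = 0.17/(0.037×37.6) = 0.1222 K/W
R_hardwood = L/(kA) = 0.023/(0.175×37.6) = 0.003495 K/W
R_total = 0.1311 K/W
Q = ΔT / R_total = 30 / 0.1311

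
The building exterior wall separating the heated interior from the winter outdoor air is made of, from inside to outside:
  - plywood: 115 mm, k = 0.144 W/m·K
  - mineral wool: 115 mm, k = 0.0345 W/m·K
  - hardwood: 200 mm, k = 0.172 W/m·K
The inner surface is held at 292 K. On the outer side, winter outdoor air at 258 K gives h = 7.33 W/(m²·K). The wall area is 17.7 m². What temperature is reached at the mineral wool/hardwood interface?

T ≈ 266 K

Series thermal resistances:
R_plywood = L/(kA) = 0.115/(0.144×17.7) = 0.04512 K/W
R_mineral wool = L/(kA) = 0.115/(0.0345×17.7) = 0.1883 K/W
R_hardwood = L/(kA) = 0.2/(0.172×17.7) = 0.06569 K/W
R_outer film = 1/(h_o·A) = 1/(7.33×17.7) = 0.007708 K/W
R_total = 0.3068 K/W;  Q = ΔT/R_total = 34/0.3068 = 110.8 W
T_interface = T_inner − Q·ΣR(inner→interface) = 292 − 111×0.2334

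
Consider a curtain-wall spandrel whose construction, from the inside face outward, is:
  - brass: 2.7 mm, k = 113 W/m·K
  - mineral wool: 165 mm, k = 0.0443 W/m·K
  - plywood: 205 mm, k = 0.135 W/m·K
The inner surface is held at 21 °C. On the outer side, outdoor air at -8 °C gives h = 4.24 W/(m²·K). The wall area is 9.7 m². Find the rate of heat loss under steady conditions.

Model the wall as resistances in series:
R_brass = L/(kA) = 0.0027/(113×9.7) = 2.463×10^-6 K/W
R_mineral wool = L/(kA) = 0.165/(0.0443×9.7) = 0.384 K/W
R_plywood = L/(kA) = 0.205/(0.135×9.7) = 0.1565 K/W
R_outer film = 1/(h_o·A) = 1/(4.24×9.7) = 0.02431 K/W
R_total = 0.5648 K/W
Q = ΔT / R_total = 29 / 0.5648

Q ≈ 51.3 W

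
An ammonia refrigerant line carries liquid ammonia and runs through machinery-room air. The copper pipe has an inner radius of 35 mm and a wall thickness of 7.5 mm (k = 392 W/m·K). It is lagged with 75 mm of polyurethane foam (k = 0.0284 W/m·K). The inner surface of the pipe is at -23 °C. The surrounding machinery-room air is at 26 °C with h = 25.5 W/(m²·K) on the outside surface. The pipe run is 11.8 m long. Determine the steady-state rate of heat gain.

Q ≈ 101 W

Cylindrical conduction, so R = ln(r₂/r₁)/(2πkL) per layer, in series:
R_copper pipe wall = ln(42.5/35)/(2π×392×11.8) = 6.68×10^-6 K/W
R_polyurethane foam = ln(117.5/42.5)/(2π×0.0284×11.8) = 0.483 K/W
R_outer film = 1/(h_o·2πr_oL) = 1/(25.5×2π×0.1175×11.8) = 0.004502 K/W
R_total = 0.4875 K/W
Q = ΔT/R_total = 49/0.4875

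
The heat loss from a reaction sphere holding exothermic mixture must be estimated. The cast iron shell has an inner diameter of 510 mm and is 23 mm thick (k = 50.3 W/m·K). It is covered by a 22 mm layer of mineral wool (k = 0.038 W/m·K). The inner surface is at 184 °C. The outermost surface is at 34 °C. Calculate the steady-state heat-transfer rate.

Q ≈ 271 W

Each spherical layer contributes R = (1/r_i − 1/r_o)/(4πk):
R_cast iron shell = (1/0.255 − 1/0.278)/(4π×50.3) = 5.133×10^-4 K/W
R_mineral wool = (1/0.278 − 1/0.3)/(4π×0.038) = 0.5524 K/W
R_total = 0.5529 K/W
Q = ΔT/R_total = 150/0.5529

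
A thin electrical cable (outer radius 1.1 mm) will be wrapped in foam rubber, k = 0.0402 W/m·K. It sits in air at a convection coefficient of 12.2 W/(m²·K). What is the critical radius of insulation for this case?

For a cylinder r_cr = k/h = 0.0402/12.2
r_cr = 3.3 mm; since the bare radius (1.1 mm) is below r_cr, adding a thin layer of insulation will *increase* heat loss.

r_cr ≈ 3.3 mm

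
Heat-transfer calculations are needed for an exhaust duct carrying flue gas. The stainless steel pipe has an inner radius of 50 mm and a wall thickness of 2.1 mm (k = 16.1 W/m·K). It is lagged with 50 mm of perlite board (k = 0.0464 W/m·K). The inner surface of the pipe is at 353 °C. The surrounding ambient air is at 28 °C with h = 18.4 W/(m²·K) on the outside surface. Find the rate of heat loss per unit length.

q′ ≈ 136 W/m

For a radial system each layer contributes R = ln(r_out/r_in)/(2πkL); films add R = 1/(hA).
R_stainless steel pipe wall = ln(52.1/50)/(2π×16.1×1) = 4.067×10^-4 K/W
R_perlite board = ln(102.1/52.1)/(2π×0.0464×1) = 2.308 K/W
R_outer film = 1/(h_o·2πr_oL) = 1/(18.4×2π×0.1021×1) = 0.08472 K/W
R_total = 2.393 K/W
Q = ΔT/R_total = 325/2.393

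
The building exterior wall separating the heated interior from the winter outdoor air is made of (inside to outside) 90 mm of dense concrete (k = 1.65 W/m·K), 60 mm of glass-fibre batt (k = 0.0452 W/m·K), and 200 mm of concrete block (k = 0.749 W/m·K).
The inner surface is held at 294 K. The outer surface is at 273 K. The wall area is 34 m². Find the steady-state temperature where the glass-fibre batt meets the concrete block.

Thermal resistances in series:
R_dense concrete = L/(kA) = 0.09/(1.65×34) = 0.001604 K/W
R_glass-fibre batt = L/(kA) = 0.06/(0.0452×34) = 0.03904 K/W
R_concrete block = L/(kA) = 0.2/(0.749×34) = 0.007854 K/W
R_total = 0.0485 K/W;  Q = ΔT/R_total = 21/0.0485 = 433 W
T_interface = T_inner − Q·ΣR(inner→interface) = 294 − 433×0.04065

T ≈ 276 K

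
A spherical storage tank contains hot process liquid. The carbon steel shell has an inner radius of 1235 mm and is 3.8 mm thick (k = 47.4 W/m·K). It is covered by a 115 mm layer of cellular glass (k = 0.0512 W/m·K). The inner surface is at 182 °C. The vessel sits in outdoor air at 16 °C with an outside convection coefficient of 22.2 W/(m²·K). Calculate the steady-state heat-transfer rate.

For a spherical shell R = (1/r₁ − 1/r₂)/(4πk); film R = 1/(h·4πr²). In series:
R_carbon steel shell = (1/1.235 − 1/1.2388)/(4π×47.4) = 4.17×10^-6 K/W
R_cellular glass = (1/1.2388 − 1/1.3538)/(4π×0.0512) = 0.1066 K/W
R_outer film = 1/(h·4πr_o²) = 1/(22.2×4π×1.3538²) = 0.001956 K/W
R_total = 0.1085 K/W
Q = ΔT/R_total = 166/0.1085

Q ≈ 1530 W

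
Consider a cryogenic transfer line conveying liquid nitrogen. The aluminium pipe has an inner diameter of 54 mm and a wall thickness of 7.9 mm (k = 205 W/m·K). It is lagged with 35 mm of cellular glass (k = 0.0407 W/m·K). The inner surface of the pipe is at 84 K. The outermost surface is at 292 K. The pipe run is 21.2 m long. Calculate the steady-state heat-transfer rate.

Q ≈ 1620 W

Per-layer cylindrical resistances, series-summed:
R_aluminium pipe wall = ln(34.9/27)/(2π×205×21.2) = 9.399×10^-6 K/W
R_cellular glass = ln(69.9/34.9)/(2π×0.0407×21.2) = 0.1281 K/W
R_total = 0.1281 K/W
Q = ΔT/R_total = 208/0.1281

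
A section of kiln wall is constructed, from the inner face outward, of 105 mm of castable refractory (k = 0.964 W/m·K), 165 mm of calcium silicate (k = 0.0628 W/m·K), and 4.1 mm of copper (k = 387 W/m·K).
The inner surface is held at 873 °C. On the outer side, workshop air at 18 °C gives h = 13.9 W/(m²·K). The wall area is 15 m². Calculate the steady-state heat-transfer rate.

Q ≈ 4570 W

Using the resistance-network approach (series):
R_castable refractory = L/(kA) = 0.105/(0.964×15) = 0.007261 K/W
R_calcium silicate = L/(kA) = 0.165/(0.0628×15) = 0.1752 K/W
R_copper = L/(kA) = 0.0041/(387×15) = 7.063×10^-7 K/W
R_outer film = 1/(h_o·A) = 1/(13.9×15) = 0.004796 K/W
R_total = 0.1872 K/W
Q = ΔT / R_total = 855 / 0.1872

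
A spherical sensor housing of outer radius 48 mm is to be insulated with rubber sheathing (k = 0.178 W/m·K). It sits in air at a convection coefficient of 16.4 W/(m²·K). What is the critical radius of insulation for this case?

r_cr ≈ 21.7 mm

For a sphere r_cr = 2k/h = 2×0.178/16.4
r_cr = 21.7 mm; since the bare radius (48 mm) is above r_cr, any added insulation will reduce heat loss.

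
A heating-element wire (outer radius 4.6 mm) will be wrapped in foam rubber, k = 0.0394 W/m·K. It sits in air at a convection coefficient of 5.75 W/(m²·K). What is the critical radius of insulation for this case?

r_cr ≈ 6.85 mm

For a cylinder r_cr = k/h = 0.0394/5.75
r_cr = 6.85 mm; since the bare radius (4.6 mm) is below r_cr, adding a thin layer of insulation will *increase* heat loss.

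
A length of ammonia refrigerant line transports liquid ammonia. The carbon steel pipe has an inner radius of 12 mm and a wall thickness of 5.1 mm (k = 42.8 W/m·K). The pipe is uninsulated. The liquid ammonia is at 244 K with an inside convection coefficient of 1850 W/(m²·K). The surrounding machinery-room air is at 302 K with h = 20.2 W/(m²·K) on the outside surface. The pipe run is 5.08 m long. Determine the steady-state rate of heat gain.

Q ≈ 628 W

Treating each annulus and film as a series resistance:
R_inner film = 1/(h_i·2πr₁L) = 1/(1850×2π×0.012×5.08) = 0.001411 K/W
R_carbon steel pipe wall = ln(17.1/12)/(2π×42.8×5.08) = 2.593×10^-4 K/W
R_outer film = 1/(h_o·2πr_oL) = 1/(20.2×2π×0.0171×5.08) = 0.0907 K/W
R_total = 0.09237 K/W
Q = ΔT/R_total = 58/0.09237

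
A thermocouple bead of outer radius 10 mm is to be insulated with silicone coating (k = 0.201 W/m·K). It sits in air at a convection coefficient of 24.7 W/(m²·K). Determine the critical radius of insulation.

r_cr ≈ 16.3 mm

For a sphere r_cr = 2k/h = 2×0.201/24.7
r_cr = 16.3 mm; since the bare radius (10 mm) is below r_cr, adding a thin layer of insulation will *increase* heat loss.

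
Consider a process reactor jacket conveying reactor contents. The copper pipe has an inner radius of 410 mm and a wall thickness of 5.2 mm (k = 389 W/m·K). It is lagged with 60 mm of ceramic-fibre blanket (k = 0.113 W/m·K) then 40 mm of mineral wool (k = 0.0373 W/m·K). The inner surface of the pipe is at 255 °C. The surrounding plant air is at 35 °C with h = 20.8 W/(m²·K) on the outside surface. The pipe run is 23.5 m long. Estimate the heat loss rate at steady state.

Q ≈ 9400 W

Radial resistances (cylindrical: R_cond = ln(r_o/r_i)/(2πkL), R_conv = 1/(h·2πrL)):
R_copper pipe wall = ln(415.2/410)/(2π×389×23.5) = 2.194×10^-7 K/W
R_ceramic-fibre blanket = ln(475.2/415.2)/(2π×0.113×23.5) = 0.00809 K/W
R_mineral wool = ln(515.2/475.2)/(2π×0.0373×23.5) = 0.01467 K/W
R_outer film = 1/(h_o·2πr_oL) = 1/(20.8×2π×0.5152×23.5) = 6.32×10^-4 K/W
R_total = 0.0234 K/W
Q = ΔT/R_total = 220/0.0234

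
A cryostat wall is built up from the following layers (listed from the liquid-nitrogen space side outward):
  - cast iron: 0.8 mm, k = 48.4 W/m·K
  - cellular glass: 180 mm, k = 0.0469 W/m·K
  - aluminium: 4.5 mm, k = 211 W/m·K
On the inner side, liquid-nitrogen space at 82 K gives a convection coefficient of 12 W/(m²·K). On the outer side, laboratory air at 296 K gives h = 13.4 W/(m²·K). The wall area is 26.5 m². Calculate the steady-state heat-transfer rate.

Thermal resistances in series:
R_inner film = 1/(h_i·A) = 1/(12×26.5) = 0.003145 K/W
R_cast iron = L/(kA) = 0.0008/(48.4×26.5) = 6.237×10^-7 K/W
R_cellular glass = L/(kA) = 0.18/(0.0469×26.5) = 0.1448 K/W
R_aluminium = L/(kA) = 0.0045/(211×26.5) = 8.048×10^-7 K/W
R_outer film = 1/(h_o·A) = 1/(13.4×26.5) = 0.002816 K/W
R_total = 0.1508 K/W
Q = ΔT / R_total = 214 / 0.1508

Q ≈ 1420 W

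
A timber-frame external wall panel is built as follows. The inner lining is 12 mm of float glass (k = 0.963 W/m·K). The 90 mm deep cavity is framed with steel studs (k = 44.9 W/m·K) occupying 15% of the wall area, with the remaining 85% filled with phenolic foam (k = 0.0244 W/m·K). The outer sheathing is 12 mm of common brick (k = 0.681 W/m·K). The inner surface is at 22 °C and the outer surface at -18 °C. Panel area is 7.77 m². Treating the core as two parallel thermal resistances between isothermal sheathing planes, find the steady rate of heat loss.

Q ≈ 7160 W

Sheathing layers in series; stud and cavity paths in parallel between them.
R_inner = 0.012/(0.963×7.77) = 0.001604 K/W
R_stud  = 0.09/(44.9×0.15×7.77) = 0.00172 K/W
R_cav   = 0.09/(0.0244×0.85×7.77) = 0.5585 K/W
1/R_core = 1/R_stud + 1/R_cav → R_core = 0.001715 K/W
R_outer = 0.012/(0.681×7.77) = 0.002268 K/W
R_total = 0.005586 K/W
Q = ΔT/R_total = 40/0.005586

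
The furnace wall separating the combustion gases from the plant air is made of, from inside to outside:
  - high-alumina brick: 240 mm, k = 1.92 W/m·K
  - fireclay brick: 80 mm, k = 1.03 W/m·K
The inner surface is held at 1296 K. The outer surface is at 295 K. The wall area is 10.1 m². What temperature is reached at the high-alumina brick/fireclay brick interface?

Series thermal resistances:
R_high-alumina brick = L/(kA) = 0.24/(1.92×10.1) = 0.01238 K/W
R_fireclay brick = L/(kA) = 0.08/(1.03×10.1) = 0.00769 K/W
R_total = 0.02007 K/W;  Q = ΔT/R_total = 1001/0.02007 = 49880 W
T_interface = T_inner − Q·ΣR(inner→interface) = 1296 − 49900×0.01238

T ≈ 679 K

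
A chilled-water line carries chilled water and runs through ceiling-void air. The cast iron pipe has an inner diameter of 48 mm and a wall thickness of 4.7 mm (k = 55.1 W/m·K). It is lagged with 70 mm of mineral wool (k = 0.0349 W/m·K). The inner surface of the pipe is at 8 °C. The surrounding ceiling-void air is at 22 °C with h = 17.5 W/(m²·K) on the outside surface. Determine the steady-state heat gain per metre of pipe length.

Radial resistances (cylindrical: R_cond = ln(r_o/r_i)/(2πkL), R_conv = 1/(h·2πrL)):
R_cast iron pipe wall = ln(28.7/24)/(2π×55.1×1) = 5.166×10^-4 K/W
R_mineral wool = ln(98.7/28.7)/(2π×0.0349×1) = 5.633 K/W
R_outer film = 1/(h_o·2πr_oL) = 1/(17.5×2π×0.0987×1) = 0.09214 K/W
R_total = 5.726 K/W
Q = ΔT/R_total = 14/5.726

q′ ≈ 2.45 W/m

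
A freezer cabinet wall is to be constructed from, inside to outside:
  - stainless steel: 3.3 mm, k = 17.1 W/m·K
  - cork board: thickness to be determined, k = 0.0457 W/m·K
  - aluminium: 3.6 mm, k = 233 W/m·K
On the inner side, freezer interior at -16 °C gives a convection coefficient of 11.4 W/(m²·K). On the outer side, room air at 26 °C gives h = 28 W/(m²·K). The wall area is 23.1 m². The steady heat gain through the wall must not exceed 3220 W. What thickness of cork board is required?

Treating each layer as a thermal resistance in series:
R_inner film = 1/(h_i·A) = 1/(11.4×23.1) = 0.003797 K/W
R_stainless steel = L/(kA) = 0.0033/(17.1×23.1) = 8.354×10^-6 K/W
R_aluminium = L/(kA) = 0.0036/(233×23.1) = 6.689×10^-7 K/W
R_outer film = 1/(h_o·A) = 1/(28×23.1) = 0.001546 K/W
Sum of the known resistances R_other = 0.005352 K/W
Required total resistance R_tot = ΔT/Q_allow = 42/3220 = 0.01304 K/W
R_cork board = R_tot − R_other = 0.007691 K/W
L = R·k·A = 0.007691×0.0457×23.1

L ≈ 8.12 mm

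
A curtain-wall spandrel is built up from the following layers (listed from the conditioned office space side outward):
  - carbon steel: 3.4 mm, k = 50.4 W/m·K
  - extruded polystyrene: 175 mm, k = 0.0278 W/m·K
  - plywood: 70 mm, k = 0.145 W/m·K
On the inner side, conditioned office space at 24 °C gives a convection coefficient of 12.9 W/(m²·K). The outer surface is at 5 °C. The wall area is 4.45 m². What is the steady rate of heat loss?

Treating each layer as a thermal resistance in series:
R_inner film = 1/(h_i·A) = 1/(12.9×4.45) = 0.01742 K/W
R_carbon steel = L/(kA) = 0.0034/(50.4×4.45) = 1.516×10^-5 K/W
R_extruded polystyrene = L/(kA) = 0.175/(0.0278×4.45) = 1.415 K/W
R_plywood = L/(kA) = 0.07/(0.145×4.45) = 0.1085 K/W
R_total = 1.541 K/W
Q = ΔT / R_total = 19 / 1.541

Q ≈ 12.3 W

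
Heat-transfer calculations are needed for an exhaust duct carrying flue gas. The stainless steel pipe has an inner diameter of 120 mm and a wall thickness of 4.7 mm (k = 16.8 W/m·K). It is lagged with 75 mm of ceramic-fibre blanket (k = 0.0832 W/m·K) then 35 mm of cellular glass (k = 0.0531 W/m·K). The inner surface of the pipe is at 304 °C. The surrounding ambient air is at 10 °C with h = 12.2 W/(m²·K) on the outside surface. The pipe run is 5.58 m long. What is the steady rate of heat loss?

Q ≈ 740 W

For a radial system each layer contributes R = ln(r_out/r_in)/(2πkL); films add R = 1/(hA).
R_stainless steel pipe wall = ln(64.7/60)/(2π×16.8×5.58) = 1.28×10^-4 K/W
R_ceramic-fibre blanket = ln(139.7/64.7)/(2π×0.0832×5.58) = 0.2639 K/W
R_cellular glass = ln(174.7/139.7)/(2π×0.0531×5.58) = 0.1201 K/W
R_outer film = 1/(h_o·2πr_oL) = 1/(12.2×2π×0.1747×5.58) = 0.01338 K/W
R_total = 0.3975 K/W
Q = ΔT/R_total = 294/0.3975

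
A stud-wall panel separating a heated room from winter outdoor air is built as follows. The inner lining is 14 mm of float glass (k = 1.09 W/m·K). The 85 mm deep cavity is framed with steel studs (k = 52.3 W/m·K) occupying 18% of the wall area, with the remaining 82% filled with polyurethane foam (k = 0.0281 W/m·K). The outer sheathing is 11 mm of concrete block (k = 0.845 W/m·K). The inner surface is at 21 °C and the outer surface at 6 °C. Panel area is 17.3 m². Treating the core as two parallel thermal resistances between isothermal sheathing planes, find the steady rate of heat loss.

Q ≈ 7440 W

Sheathing layers in series; stud and cavity paths in parallel between them.
R_inner = 0.014/(1.09×17.3) = 7.424×10^-4 K/W
R_stud  = 0.085/(52.3×0.18×17.3) = 5.219×10^-4 K/W
R_cav   = 0.085/(0.0281×0.82×17.3) = 0.2132 K/W
1/R_core = 1/R_stud + 1/R_cav → R_core = 5.206×10^-4 K/W
R_outer = 0.011/(0.845×17.3) = 7.525×10^-4 K/W
R_total = 0.002016 K/W
Q = ΔT/R_total = 15/0.002016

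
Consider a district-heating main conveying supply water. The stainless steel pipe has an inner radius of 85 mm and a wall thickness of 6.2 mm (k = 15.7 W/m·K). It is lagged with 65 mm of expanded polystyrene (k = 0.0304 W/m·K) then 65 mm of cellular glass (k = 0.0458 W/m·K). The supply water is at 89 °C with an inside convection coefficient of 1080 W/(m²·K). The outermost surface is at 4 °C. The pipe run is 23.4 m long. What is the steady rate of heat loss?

For a radial system each layer contributes R = ln(r_out/r_in)/(2πkL); films add R = 1/(hA).
R_inner film = 1/(h_i·2πr₁L) = 1/(1080×2π×0.085×23.4) = 7.409×10^-5 K/W
R_stainless steel pipe wall = ln(91.2/85)/(2π×15.7×23.4) = 3.05×10^-5 K/W
R_expanded polystyrene = ln(156.2/91.2)/(2π×0.0304×23.4) = 0.1204 K/W
R_cellular glass = ln(221.2/156.2)/(2π×0.0458×23.4) = 0.05167 K/W
R_total = 0.1722 K/W
Q = ΔT/R_total = 85/0.1722

Q ≈ 494 W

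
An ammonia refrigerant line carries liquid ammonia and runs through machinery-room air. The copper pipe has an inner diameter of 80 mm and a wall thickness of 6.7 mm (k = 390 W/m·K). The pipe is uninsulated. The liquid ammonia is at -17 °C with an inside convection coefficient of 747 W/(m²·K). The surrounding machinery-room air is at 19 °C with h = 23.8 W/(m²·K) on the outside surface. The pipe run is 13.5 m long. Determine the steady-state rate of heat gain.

Q ≈ 3270 W

Per-layer cylindrical resistances, series-summed:
R_inner film = 1/(h_i·2πr₁L) = 1/(747×2π×0.04×13.5) = 3.946×10^-4 K/W
R_copper pipe wall = ln(46.7/40)/(2π×390×13.5) = 4.681×10^-6 K/W
R_outer film = 1/(h_o·2πr_oL) = 1/(23.8×2π×0.0467×13.5) = 0.01061 K/W
R_total = 0.01101 K/W
Q = ΔT/R_total = 36/0.01101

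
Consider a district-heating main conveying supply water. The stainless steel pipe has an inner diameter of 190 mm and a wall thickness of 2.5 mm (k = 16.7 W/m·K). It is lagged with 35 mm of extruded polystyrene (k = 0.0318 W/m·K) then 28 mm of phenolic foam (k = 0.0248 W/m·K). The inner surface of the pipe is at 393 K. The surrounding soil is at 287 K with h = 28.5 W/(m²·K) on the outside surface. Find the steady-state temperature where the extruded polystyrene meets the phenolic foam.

Treating each annulus and film as a series resistance:
R_stainless steel pipe wall = ln(97.5/95)/(2π×16.7×1) = 2.476×10^-4 K/W
R_extruded polystyrene = ln(132.5/97.5)/(2π×0.0318×1) = 1.535 K/W
R_phenolic foam = ln(160.5/132.5)/(2π×0.0248×1) = 1.23 K/W
R_outer film = 1/(h_o·2πr_oL) = 1/(28.5×2π×0.1605×1) = 0.03479 K/W
R_total = 2.801 K/W
Q = ΔT/R_total = 106/2.801
Q = 37.9 W/m
T_interface = T_inner − Q·ΣR(inner→interface) = 393 − 37.9×1.535

T ≈ 335 K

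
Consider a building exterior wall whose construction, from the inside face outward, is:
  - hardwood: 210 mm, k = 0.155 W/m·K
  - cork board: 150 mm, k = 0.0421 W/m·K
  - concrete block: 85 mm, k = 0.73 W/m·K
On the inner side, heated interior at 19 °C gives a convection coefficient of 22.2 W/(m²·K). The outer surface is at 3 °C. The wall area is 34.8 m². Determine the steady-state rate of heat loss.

Q ≈ 110 W

Series thermal resistances:
R_inner film = 1/(h_i·A) = 1/(22.2×34.8) = 0.001294 K/W
R_hardwood = L/(kA) = 0.21/(0.155×34.8) = 0.03893 K/W
R_cork board = L/(kA) = 0.15/(0.0421×34.8) = 0.1024 K/W
R_concrete block = L/(kA) = 0.085/(0.73×34.8) = 0.003346 K/W
R_total = 0.146 K/W
Q = ΔT / R_total = 16 / 0.146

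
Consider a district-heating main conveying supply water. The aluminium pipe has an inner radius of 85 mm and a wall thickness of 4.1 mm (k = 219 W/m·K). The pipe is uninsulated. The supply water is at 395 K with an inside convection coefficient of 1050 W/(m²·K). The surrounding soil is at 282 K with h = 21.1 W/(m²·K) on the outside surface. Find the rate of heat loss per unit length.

q′ ≈ 1310 W/m

For a radial system each layer contributes R = ln(r_out/r_in)/(2πkL); films add R = 1/(hA).
R_inner film = 1/(h_i·2πr₁L) = 1/(1050×2π×0.085×1) = 0.001783 K/W
R_aluminium pipe wall = ln(89.1/85)/(2π×219×1) = 3.424×10^-5 K/W
R_outer film = 1/(h_o·2πr_oL) = 1/(21.1×2π×0.0891×1) = 0.08466 K/W
R_total = 0.08647 K/W
Q = ΔT/R_total = 113/0.08647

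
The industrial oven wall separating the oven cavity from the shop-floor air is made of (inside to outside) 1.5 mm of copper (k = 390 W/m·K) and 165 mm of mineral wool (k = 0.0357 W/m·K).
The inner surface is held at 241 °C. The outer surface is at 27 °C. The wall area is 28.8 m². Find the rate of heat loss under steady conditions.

Model the wall as resistances in series:
R_copper = L/(kA) = 0.0015/(390×28.8) = 1.335×10^-7 K/W
R_mineral wool = L/(kA) = 0.165/(0.0357×28.8) = 0.1605 K/W
R_total = 0.1605 K/W
Q = ΔT / R_total = 214 / 0.1605

Q ≈ 1330 W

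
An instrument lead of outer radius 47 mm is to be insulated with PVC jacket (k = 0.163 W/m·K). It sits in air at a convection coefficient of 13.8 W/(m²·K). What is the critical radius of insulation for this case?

r_cr ≈ 11.8 mm

For a cylinder r_cr = k/h = 0.163/13.8
r_cr = 11.8 mm; since the bare radius (47 mm) is above r_cr, any added insulation will reduce heat loss.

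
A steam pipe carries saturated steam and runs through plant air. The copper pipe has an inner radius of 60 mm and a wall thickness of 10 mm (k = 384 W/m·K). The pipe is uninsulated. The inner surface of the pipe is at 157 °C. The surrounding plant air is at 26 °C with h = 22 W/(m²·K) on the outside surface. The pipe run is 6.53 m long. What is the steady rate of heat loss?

Cylindrical conduction, so R = ln(r₂/r₁)/(2πkL) per layer, in series:
R_copper pipe wall = ln(70/60)/(2π×384×6.53) = 9.784×10^-6 K/W
R_outer film = 1/(h_o·2πr_oL) = 1/(22×2π×0.07×6.53) = 0.01583 K/W
R_total = 0.01584 K/W
Q = ΔT/R_total = 131/0.01584

Q ≈ 8270 W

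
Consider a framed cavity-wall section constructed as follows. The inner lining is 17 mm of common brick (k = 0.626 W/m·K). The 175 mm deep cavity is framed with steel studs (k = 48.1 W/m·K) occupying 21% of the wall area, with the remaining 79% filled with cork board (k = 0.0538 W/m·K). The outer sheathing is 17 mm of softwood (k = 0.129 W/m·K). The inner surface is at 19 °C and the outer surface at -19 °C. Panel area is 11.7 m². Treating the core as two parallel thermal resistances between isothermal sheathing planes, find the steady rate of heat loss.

Q ≈ 2520 W

Sheathing layers in series; stud and cavity paths in parallel between them.
R_inner = 0.017/(0.626×11.7) = 0.002321 K/W
R_stud  = 0.175/(48.1×0.21×11.7) = 0.001481 K/W
R_cav   = 0.175/(0.0538×0.79×11.7) = 0.3519 K/W
1/R_core = 1/R_stud + 1/R_cav → R_core = 0.001475 K/W
R_outer = 0.017/(0.129×11.7) = 0.01126 K/W
R_total = 0.01506 K/W
Q = ΔT/R_total = 38/0.01506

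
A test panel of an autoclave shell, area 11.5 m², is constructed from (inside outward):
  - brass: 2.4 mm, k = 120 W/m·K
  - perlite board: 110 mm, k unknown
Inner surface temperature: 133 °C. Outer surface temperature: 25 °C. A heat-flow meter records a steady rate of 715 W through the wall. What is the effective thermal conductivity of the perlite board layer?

Series thermal resistances:
R_brass = L/(kA) = 0.0024/(120×11.5) = 1.739×10^-6 K/W
Sum of known resistances R_other = 1.739×10^-6 K/W
Total R = ΔT/Q = 108/715 = 0.151 K/W
R_perlite board = R_total − R_other = 0.151 K/W
k = L/(R·A) = 0.11/(0.151×11.5)

k ≈ 0.0633 W/(m·K)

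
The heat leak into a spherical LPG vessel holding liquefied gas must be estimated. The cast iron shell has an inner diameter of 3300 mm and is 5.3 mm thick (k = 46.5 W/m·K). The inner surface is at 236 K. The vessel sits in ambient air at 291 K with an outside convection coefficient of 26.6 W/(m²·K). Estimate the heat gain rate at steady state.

Q ≈ 50200 W

Radial (spherical) resistances in series:
R_cast iron shell = (1/1.65 − 1/1.6553)/(4π×46.5) = 3.321×10^-6 K/W
R_outer film = 1/(h·4πr_o²) = 1/(26.6×4π×1.6553²) = 0.001092 K/W
R_total = 0.001095 K/W
Q = ΔT/R_total = 55/0.001095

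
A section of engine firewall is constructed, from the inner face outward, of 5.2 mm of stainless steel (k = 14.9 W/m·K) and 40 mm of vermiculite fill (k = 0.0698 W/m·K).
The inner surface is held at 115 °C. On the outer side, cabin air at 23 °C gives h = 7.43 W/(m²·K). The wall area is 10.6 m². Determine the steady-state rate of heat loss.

Q ≈ 1380 W

Series thermal resistances:
R_stainless steel = L/(kA) = 0.0052/(14.9×10.6) = 3.292×10^-5 K/W
R_vermiculite fill = L/(kA) = 0.04/(0.0698×10.6) = 0.05406 K/W
R_outer film = 1/(h_o·A) = 1/(7.43×10.6) = 0.0127 K/W
R_total = 0.06679 K/W
Q = ΔT / R_total = 92 / 0.06679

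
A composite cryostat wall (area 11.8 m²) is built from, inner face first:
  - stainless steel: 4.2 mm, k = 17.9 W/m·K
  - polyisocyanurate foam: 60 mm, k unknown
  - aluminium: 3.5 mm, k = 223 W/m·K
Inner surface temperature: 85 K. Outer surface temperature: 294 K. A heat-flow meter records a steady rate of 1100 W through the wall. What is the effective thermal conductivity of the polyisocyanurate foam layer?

k ≈ 0.0268 W/(m·K)

Series thermal resistances:
R_stainless steel = L/(kA) = 0.0042/(17.9×11.8) = 1.988×10^-5 K/W
R_aluminium = L/(kA) = 0.0035/(223×11.8) = 1.33×10^-6 K/W
Sum of known resistances R_other = 2.121×10^-5 K/W
Total R = ΔT/Q = 209/1100 = 0.19 K/W
R_polyisocyanurate foam = R_total − R_other = 0.19 K/W
k = L/(R·A) = 0.06/(0.19×11.8)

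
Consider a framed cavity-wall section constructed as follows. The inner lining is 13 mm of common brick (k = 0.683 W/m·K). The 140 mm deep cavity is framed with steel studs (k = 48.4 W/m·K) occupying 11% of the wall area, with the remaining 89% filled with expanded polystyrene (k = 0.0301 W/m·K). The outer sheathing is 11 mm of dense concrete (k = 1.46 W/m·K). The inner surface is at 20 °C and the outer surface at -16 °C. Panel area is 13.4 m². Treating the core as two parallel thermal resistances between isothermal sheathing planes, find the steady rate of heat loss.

Sheathing layers in series; stud and cavity paths in parallel between them.
R_inner = 0.013/(0.683×13.4) = 0.00142 K/W
R_stud  = 0.14/(48.4×0.11×13.4) = 0.001962 K/W
R_cav   = 0.14/(0.0301×0.89×13.4) = 0.39 K/W
1/R_core = 1/R_stud + 1/R_cav → R_core = 0.001953 K/W
R_outer = 0.011/(1.46×13.4) = 5.623×10^-4 K/W
R_total = 0.003935 K/W
Q = ΔT/R_total = 36/0.003935

Q ≈ 9150 W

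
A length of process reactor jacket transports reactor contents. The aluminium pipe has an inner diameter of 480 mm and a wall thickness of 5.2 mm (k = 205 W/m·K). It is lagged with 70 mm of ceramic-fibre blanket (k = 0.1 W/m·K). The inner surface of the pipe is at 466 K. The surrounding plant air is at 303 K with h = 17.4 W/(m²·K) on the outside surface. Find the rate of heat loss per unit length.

q′ ≈ 380 W/m

For a radial system each layer contributes R = ln(r_out/r_in)/(2πkL); films add R = 1/(hA).
R_aluminium pipe wall = ln(245.2/240)/(2π×205×1) = 1.664×10^-5 K/W
R_ceramic-fibre blanket = ln(315.2/245.2)/(2π×0.1×1) = 0.3997 K/W
R_outer film = 1/(h_o·2πr_oL) = 1/(17.4×2π×0.3152×1) = 0.02902 K/W
R_total = 0.4287 K/W
Q = ΔT/R_total = 163/0.4287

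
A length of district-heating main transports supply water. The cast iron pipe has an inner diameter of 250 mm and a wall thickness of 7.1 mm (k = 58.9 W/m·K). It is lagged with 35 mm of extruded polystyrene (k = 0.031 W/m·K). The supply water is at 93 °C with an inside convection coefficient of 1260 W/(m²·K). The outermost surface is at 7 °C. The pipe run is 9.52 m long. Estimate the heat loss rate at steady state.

Per-layer cylindrical resistances, series-summed:
R_inner film = 1/(h_i·2πr₁L) = 1/(1260×2π×0.125×9.52) = 1.061×10^-4 K/W
R_cast iron pipe wall = ln(132.1/125)/(2π×58.9×9.52) = 1.568×10^-5 K/W
R_extruded polystyrene = ln(167.1/132.1)/(2π×0.031×9.52) = 0.1268 K/W
R_total = 0.1269 K/W
Q = ΔT/R_total = 86/0.1269

Q ≈ 678 W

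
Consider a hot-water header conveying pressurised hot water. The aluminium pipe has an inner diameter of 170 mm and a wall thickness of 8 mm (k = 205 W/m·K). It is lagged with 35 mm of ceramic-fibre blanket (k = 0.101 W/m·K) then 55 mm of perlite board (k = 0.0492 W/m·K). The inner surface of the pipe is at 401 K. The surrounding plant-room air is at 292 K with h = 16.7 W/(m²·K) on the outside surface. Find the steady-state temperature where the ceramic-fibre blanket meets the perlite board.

Cylindrical conduction, so R = ln(r₂/r₁)/(2πkL) per layer, in series:
R_aluminium pipe wall = ln(93/85)/(2π×205×1) = 6.983×10^-5 K/W
R_ceramic-fibre blanket = ln(128/93)/(2π×0.101×1) = 0.5034 K/W
R_perlite board = ln(183/128)/(2π×0.0492×1) = 1.156 K/W
R_outer film = 1/(h_o·2πr_oL) = 1/(16.7×2π×0.183×1) = 0.05208 K/W
R_total = 1.712 K/W
Q = ΔT/R_total = 109/1.712
Q = 63.7 W/m
T_interface = T_inner − Q·ΣR(inner→interface) = 401 − 63.7×0.5034

T ≈ 369 K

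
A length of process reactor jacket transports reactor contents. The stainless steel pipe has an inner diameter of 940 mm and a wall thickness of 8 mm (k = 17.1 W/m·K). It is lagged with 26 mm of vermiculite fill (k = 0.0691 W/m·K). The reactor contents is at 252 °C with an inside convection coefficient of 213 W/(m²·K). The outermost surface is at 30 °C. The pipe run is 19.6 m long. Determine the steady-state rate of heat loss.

For a radial system each layer contributes R = ln(r_out/r_in)/(2πkL); films add R = 1/(hA).
R_inner film = 1/(h_i·2πr₁L) = 1/(213×2π×0.47×19.6) = 8.111×10^-5 K/W
R_stainless steel pipe wall = ln(478/470)/(2π×17.1×19.6) = 8.015×10^-6 K/W
R_vermiculite fill = ln(504/478)/(2π×0.0691×19.6) = 0.006224 K/W
R_total = 0.006313 K/W
Q = ΔT/R_total = 222/0.006313

Q ≈ 35200 W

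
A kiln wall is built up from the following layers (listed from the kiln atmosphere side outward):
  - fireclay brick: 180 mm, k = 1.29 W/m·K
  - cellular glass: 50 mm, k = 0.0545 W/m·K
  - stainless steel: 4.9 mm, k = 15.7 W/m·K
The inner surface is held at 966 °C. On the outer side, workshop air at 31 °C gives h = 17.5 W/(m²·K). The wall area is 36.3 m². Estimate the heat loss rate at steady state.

Q ≈ 30500 W

Using the resistance-network approach (series):
R_fireclay brick = L/(kA) = 0.18/(1.29×36.3) = 0.003844 K/W
R_cellular glass = L/(kA) = 0.05/(0.0545×36.3) = 0.02527 K/W
R_stainless steel = L/(kA) = 0.0049/(15.7×36.3) = 8.598×10^-6 K/W
R_outer film = 1/(h_o·A) = 1/(17.5×36.3) = 0.001574 K/W
R_total = 0.0307 K/W
Q = ΔT / R_total = 935 / 0.0307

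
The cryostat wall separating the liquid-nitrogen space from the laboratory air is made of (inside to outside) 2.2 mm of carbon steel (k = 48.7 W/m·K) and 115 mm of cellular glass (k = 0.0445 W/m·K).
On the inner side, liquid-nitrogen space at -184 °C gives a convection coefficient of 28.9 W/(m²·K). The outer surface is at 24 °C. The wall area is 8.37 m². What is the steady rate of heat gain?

Q ≈ 665 W

Thermal resistances in series:
R_inner film = 1/(h_i·A) = 1/(28.9×8.37) = 0.004134 K/W
R_carbon steel = L/(kA) = 0.0022/(48.7×8.37) = 5.397×10^-6 K/W
R_cellular glass = L/(kA) = 0.115/(0.0445×8.37) = 0.3088 K/W
R_total = 0.3129 K/W
Q = ΔT / R_total = 208 / 0.3129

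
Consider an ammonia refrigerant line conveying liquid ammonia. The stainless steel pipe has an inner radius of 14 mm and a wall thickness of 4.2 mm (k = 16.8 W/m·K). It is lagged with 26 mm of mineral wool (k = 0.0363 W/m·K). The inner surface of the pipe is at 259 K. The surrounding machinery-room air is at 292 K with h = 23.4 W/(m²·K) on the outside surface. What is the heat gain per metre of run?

Per-layer cylindrical resistances, series-summed:
R_stainless steel pipe wall = ln(18.2/14)/(2π×16.8×1) = 0.002486 K/W
R_mineral wool = ln(44.2/18.2)/(2π×0.0363×1) = 3.89 K/W
R_outer film = 1/(h_o·2πr_oL) = 1/(23.4×2π×0.0442×1) = 0.1539 K/W
R_total = 4.047 K/W
Q = ΔT/R_total = 33/4.047

q′ ≈ 8.15 W/m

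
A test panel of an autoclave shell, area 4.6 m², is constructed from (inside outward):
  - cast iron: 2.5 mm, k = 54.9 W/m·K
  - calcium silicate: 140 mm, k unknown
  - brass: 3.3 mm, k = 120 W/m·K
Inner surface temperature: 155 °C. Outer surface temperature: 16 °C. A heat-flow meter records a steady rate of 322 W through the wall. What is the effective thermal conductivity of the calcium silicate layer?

k ≈ 0.0705 W/(m·K)

Thermal resistances in series:
R_cast iron = L/(kA) = 0.0025/(54.9×4.6) = 9.899×10^-6 K/W
R_brass = L/(kA) = 0.0033/(120×4.6) = 5.978×10^-6 K/W
Sum of known resistances R_other = 1.588×10^-5 K/W
Total R = ΔT/Q = 139/322 = 0.4317 K/W
R_calcium silicate = R_total − R_other = 0.4317 K/W
k = L/(R·A) = 0.14/(0.4317×4.6)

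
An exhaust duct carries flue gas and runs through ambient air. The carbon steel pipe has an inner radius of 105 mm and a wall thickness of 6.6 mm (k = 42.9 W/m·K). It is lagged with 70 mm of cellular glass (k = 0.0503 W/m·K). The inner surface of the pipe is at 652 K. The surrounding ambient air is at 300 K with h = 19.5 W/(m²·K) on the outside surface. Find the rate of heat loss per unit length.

q′ ≈ 222 W/m

Radial resistances (cylindrical: R_cond = ln(r_o/r_i)/(2πkL), R_conv = 1/(h·2πrL)):
R_carbon steel pipe wall = ln(111.6/105)/(2π×42.9×1) = 2.262×10^-4 K/W
R_cellular glass = ln(181.6/111.6)/(2π×0.0503×1) = 1.541 K/W
R_outer film = 1/(h_o·2πr_oL) = 1/(19.5×2π×0.1816×1) = 0.04494 K/W
R_total = 1.586 K/W
Q = ΔT/R_total = 352/1.586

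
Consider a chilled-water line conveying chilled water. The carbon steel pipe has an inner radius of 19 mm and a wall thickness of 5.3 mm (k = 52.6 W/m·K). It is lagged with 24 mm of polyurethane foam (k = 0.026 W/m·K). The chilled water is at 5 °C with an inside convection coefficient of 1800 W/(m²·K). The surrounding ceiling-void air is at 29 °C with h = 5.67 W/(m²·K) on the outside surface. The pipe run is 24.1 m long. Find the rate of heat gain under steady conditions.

Cylindrical conduction, so R = ln(r₂/r₁)/(2πkL) per layer, in series:
R_inner film = 1/(h_i·2πr₁L) = 1/(1800×2π×0.019×24.1) = 1.931×10^-4 K/W
R_carbon steel pipe wall = ln(24.3/19)/(2π×52.6×24.1) = 3.089×10^-5 K/W
R_polyurethane foam = ln(48.3/24.3)/(2π×0.026×24.1) = 0.1745 K/W
R_outer film = 1/(h_o·2πr_oL) = 1/(5.67×2π×0.0483×24.1) = 0.02411 K/W
R_total = 0.1988 K/W
Q = ΔT/R_total = 24/0.1988

Q ≈ 121 W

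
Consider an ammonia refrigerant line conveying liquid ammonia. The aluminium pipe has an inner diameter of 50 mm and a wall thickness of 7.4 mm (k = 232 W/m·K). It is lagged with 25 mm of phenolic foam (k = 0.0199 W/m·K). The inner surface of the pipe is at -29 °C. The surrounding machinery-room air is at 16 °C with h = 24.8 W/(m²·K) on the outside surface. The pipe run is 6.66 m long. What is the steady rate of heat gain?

Q ≈ 64 W

Per-layer cylindrical resistances, series-summed:
R_aluminium pipe wall = ln(32.4/25)/(2π×232×6.66) = 2.671×10^-5 K/W
R_phenolic foam = ln(57.4/32.4)/(2π×0.0199×6.66) = 0.6868 K/W
R_outer film = 1/(h_o·2πr_oL) = 1/(24.8×2π×0.0574×6.66) = 0.01679 K/W
R_total = 0.7036 K/W
Q = ΔT/R_total = 45/0.7036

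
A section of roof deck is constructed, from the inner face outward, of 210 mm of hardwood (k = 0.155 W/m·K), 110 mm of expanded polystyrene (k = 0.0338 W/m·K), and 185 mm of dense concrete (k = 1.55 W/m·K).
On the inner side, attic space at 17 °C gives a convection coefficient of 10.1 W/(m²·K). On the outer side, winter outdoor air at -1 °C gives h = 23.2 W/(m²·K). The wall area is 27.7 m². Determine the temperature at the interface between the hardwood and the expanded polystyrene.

Treating each layer as a thermal resistance in series:
R_inner film = 1/(h_i·A) = 1/(10.1×27.7) = 0.003574 K/W
R_hardwood = L/(kA) = 0.21/(0.155×27.7) = 0.04891 K/W
R_expanded polystyrene = L/(kA) = 0.11/(0.0338×27.7) = 0.1175 K/W
R_dense concrete = L/(kA) = 0.185/(1.55×27.7) = 0.004309 K/W
R_outer film = 1/(h_o·A) = 1/(23.2×27.7) = 0.001556 K/W
R_total = 0.1758 K/W;  Q = ΔT/R_total = 18/0.1758 = 102.4 W
T_interface = T_inner − Q·ΣR(inner→interface) = 17 − 102×0.05249

T ≈ 11.6 °C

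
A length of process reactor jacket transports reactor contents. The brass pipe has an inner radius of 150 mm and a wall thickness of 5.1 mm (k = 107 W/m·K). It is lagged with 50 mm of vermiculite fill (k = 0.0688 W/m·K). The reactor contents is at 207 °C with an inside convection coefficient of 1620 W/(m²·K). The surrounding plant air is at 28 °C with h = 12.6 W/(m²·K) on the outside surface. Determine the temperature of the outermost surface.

T ≈ 43.6 °C

Per-layer cylindrical resistances, series-summed:
R_inner film = 1/(h_i·2πr₁L) = 1/(1620×2π×0.15×1) = 6.55×10^-4 K/W
R_brass pipe wall = ln(155.1/150)/(2π×107×1) = 4.973×10^-5 K/W
R_vermiculite fill = ln(205.1/155.1)/(2π×0.0688×1) = 0.6464 K/W
R_outer film = 1/(h_o·2πr_oL) = 1/(12.6×2π×0.2051×1) = 0.06159 K/W
R_total = 0.7087 K/W
Q = ΔT/R_total = 179/0.7087
Q = 253 W/m
T_interface = T_inner − Q·ΣR(inner→interface) = 207 − 253×0.6471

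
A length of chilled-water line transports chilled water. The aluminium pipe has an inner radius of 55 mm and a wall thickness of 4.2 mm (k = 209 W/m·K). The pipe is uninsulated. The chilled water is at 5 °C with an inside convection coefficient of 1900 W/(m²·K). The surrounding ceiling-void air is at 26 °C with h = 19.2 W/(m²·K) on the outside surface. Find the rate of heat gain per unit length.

q′ ≈ 148 W/m

For a radial system each layer contributes R = ln(r_out/r_in)/(2πkL); films add R = 1/(hA).
R_inner film = 1/(h_i·2πr₁L) = 1/(1900×2π×0.055×1) = 0.001523 K/W
R_aluminium pipe wall = ln(59.2/55)/(2π×209×1) = 5.604×10^-5 K/W
R_outer film = 1/(h_o·2πr_oL) = 1/(19.2×2π×0.0592×1) = 0.14 K/W
R_total = 0.1416 K/W
Q = ΔT/R_total = 21/0.1416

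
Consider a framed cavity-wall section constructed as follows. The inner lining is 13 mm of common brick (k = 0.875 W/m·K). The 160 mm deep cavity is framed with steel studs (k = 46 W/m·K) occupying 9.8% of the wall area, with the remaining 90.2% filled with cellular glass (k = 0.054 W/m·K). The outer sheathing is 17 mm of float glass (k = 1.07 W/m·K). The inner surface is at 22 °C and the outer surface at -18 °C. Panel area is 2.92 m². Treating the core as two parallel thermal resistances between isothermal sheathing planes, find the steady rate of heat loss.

Sheathing layers in series; stud and cavity paths in parallel between them.
R_inner = 0.013/(0.875×2.92) = 0.005088 K/W
R_stud  = 0.16/(46×0.098×2.92) = 0.01215 K/W
R_cav   = 0.16/(0.054×0.902×2.92) = 1.125 K/W
1/R_core = 1/R_stud + 1/R_cav → R_core = 0.01203 K/W
R_outer = 0.017/(1.07×2.92) = 0.005441 K/W
R_total = 0.02255 K/W
Q = ΔT/R_total = 40/0.02255

Q ≈ 1770 W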